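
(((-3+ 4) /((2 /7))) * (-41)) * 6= -861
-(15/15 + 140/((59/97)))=-13639/59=-231.17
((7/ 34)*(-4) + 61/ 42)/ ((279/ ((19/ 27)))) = 8531/ 5378562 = 0.00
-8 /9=-0.89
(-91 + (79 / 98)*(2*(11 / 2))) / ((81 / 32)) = -42928 / 1323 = -32.45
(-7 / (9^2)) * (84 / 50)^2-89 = -501997 / 5625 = -89.24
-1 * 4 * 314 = -1256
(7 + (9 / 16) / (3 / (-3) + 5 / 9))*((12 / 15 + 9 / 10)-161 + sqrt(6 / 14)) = -584631 / 640 + 367*sqrt(21) / 448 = -909.73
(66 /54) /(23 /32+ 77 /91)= 4576 /5859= 0.78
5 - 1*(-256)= 261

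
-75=-75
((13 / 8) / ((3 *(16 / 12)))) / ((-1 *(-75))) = 13 / 2400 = 0.01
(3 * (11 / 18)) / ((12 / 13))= 143 / 72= 1.99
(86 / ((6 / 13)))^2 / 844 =41.14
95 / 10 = 19 / 2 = 9.50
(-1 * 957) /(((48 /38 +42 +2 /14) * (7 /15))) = -272745 /5773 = -47.24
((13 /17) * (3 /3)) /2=13 /34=0.38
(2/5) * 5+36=38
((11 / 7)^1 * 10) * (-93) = -10230 / 7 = -1461.43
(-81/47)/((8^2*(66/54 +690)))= -729/18712768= -0.00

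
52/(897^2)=4/61893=0.00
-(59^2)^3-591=-42180534232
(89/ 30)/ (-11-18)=-0.10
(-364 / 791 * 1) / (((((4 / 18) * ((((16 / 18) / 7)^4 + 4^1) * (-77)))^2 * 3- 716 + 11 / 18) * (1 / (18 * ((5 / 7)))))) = -182839442534133840 / 412257158420800701913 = -0.00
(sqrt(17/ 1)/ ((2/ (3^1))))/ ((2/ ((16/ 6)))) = 2 * sqrt(17) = 8.25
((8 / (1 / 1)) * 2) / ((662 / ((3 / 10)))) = 12 / 1655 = 0.01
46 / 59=0.78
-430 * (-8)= 3440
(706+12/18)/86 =1060/129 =8.22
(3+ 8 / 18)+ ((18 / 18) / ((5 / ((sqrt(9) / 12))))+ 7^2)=9449 / 180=52.49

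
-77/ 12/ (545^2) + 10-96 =-306529877/ 3564300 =-86.00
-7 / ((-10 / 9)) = 63 / 10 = 6.30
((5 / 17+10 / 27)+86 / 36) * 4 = 5606 / 459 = 12.21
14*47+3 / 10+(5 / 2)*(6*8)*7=1498.30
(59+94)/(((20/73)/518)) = 2892771/10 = 289277.10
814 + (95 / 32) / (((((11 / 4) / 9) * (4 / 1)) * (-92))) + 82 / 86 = 1134795747 / 1392512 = 814.93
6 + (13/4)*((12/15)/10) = 313/50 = 6.26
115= 115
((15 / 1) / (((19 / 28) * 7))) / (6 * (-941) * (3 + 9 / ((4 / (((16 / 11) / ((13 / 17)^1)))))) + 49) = -8580 / 111539101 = -0.00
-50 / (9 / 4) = -200 / 9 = -22.22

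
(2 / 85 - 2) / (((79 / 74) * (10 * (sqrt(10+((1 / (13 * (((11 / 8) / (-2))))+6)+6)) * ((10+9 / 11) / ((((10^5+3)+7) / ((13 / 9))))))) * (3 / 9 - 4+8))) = -2637623736 * sqrt(447590) / 30192285175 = -58.45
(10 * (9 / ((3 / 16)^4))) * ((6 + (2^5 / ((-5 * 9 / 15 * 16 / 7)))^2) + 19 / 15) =171311104 / 81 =2114951.90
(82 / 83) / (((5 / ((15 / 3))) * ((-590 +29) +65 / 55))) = -0.00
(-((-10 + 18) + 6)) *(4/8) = -7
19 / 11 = 1.73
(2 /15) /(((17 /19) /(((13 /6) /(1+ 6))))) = 247 /5355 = 0.05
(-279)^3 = -21717639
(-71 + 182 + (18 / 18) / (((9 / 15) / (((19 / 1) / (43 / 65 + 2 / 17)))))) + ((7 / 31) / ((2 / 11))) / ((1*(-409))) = 9932225413 / 65499714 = 151.64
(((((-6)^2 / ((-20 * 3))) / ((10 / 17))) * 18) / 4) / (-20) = 459 / 2000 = 0.23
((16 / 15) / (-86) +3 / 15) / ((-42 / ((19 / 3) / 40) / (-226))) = 259787 / 1625400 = 0.16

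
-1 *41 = -41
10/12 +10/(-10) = -1/6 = -0.17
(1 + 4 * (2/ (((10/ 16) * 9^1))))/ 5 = 109/ 225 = 0.48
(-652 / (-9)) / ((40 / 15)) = 163 / 6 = 27.17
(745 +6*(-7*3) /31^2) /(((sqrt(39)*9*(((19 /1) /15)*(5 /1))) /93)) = 55063*sqrt(39) /1767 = 194.61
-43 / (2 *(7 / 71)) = -3053 / 14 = -218.07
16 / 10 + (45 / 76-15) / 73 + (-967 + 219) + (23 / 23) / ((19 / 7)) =-283567 / 380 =-746.23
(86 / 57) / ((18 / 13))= 559 / 513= 1.09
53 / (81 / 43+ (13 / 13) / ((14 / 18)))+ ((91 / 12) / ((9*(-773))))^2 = 116546844673 / 6969578256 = 16.72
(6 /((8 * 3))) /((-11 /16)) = -4 /11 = -0.36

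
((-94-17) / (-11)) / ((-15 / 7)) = -259 / 55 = -4.71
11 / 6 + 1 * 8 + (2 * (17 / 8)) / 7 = 877 / 84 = 10.44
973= 973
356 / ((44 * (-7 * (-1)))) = 89 / 77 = 1.16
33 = 33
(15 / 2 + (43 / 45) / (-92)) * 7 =217049 / 4140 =52.43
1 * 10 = 10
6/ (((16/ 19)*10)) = 57/ 80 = 0.71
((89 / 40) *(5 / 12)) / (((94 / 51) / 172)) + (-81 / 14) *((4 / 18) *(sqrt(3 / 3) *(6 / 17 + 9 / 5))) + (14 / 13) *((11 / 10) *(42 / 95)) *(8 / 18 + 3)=141822643489 / 1657765200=85.55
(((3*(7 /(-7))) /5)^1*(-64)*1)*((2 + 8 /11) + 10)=5376 /11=488.73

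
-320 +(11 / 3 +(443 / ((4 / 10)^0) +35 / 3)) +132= 811 / 3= 270.33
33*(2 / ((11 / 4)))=24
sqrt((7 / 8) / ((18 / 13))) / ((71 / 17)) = 17 * sqrt(91) / 852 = 0.19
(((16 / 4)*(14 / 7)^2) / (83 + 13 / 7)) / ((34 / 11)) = 28 / 459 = 0.06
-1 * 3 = -3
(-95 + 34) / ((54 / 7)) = -427 / 54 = -7.91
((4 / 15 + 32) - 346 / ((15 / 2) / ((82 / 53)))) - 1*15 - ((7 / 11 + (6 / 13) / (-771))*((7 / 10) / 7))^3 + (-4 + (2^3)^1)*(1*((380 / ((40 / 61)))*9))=2189633319509574032223 / 105230914186232120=20807.89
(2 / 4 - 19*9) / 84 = -341 / 168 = -2.03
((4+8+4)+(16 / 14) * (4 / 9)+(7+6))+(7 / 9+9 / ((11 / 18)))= 3466 / 77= 45.01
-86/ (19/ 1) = -4.53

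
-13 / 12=-1.08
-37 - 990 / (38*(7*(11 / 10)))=-40.38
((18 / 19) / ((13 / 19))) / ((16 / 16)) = 18 / 13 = 1.38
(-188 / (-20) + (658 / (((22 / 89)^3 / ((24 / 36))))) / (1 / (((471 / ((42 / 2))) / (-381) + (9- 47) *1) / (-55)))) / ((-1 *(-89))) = 3364727073451 / 14893850070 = 225.91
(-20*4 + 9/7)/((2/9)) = -354.21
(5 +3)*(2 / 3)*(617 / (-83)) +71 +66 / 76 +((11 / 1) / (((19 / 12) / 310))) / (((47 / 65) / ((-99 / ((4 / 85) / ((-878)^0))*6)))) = -16719501769499 / 444714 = -37596076.96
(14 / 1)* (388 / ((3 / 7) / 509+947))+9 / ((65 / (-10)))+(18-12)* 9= 639883246 / 10966033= 58.35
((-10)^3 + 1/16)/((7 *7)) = -15999/784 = -20.41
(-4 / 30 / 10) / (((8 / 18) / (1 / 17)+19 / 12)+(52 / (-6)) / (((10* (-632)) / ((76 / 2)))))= -237 / 163370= -0.00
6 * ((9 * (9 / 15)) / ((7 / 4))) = 18.51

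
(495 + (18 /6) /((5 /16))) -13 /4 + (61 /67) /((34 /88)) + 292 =18126193 /22780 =795.71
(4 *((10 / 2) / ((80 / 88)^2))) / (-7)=-121 / 35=-3.46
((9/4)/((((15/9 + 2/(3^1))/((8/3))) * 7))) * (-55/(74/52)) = -25740/1813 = -14.20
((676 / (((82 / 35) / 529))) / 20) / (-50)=-625807 / 4100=-152.64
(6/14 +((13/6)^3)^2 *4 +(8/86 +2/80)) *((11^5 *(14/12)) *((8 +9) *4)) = 19915087522162481/3761640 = 5294256633.32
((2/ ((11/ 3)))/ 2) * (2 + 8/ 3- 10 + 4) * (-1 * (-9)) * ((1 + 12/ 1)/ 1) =-468/ 11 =-42.55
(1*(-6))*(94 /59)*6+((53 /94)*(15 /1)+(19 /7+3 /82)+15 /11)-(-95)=439609185 /8754361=50.22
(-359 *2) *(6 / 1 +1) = -5026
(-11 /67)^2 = 121 /4489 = 0.03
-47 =-47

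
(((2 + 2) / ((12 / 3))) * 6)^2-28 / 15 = 512 / 15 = 34.13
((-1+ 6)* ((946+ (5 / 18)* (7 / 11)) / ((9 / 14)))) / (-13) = -504385 / 891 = -566.09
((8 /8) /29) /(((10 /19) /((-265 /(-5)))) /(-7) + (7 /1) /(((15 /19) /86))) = 105735 /2338163048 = 0.00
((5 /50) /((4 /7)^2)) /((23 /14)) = 0.19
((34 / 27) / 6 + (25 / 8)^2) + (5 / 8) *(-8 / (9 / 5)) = 37313 / 5184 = 7.20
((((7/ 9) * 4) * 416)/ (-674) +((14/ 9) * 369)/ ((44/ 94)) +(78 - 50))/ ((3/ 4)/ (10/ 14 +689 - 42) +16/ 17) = 12881965053944/ 9693052479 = 1328.99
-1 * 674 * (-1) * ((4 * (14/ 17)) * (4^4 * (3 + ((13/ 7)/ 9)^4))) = 65273317900288/ 38257191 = 1706171.21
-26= -26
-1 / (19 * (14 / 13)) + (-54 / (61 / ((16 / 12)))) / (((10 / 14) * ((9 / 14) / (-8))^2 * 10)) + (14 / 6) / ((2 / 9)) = -27636106 / 1825425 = -15.14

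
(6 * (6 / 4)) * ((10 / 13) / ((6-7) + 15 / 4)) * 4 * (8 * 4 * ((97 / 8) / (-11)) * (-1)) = 558720 / 1573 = 355.19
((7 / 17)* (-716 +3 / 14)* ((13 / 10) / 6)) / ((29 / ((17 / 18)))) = -130273 / 62640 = -2.08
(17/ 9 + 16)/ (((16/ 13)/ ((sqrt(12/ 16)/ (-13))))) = -161 *sqrt(3)/ 288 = -0.97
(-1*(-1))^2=1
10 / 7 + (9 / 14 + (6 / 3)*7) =225 / 14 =16.07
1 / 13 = 0.08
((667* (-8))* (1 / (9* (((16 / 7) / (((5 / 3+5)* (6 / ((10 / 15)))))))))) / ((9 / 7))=-326830 / 27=-12104.81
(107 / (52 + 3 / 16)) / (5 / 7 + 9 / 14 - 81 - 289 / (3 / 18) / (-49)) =-167776 / 3621395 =-0.05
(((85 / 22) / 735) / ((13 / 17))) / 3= 289 / 126126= 0.00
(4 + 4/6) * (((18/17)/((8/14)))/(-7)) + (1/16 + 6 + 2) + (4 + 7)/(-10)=5.73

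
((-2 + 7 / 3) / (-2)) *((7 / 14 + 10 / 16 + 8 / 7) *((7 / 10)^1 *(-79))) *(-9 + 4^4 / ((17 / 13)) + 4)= 10845673 / 2720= 3987.38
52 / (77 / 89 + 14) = 4628 / 1323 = 3.50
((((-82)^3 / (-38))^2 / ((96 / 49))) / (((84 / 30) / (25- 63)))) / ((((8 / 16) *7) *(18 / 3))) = -23750521205 / 342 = -69445968.44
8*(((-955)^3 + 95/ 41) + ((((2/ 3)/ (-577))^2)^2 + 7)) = -2564910558352873447692776/ 368105348935161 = -6967870925.46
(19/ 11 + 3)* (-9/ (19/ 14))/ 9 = -728/ 209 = -3.48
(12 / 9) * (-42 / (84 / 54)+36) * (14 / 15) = 56 / 5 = 11.20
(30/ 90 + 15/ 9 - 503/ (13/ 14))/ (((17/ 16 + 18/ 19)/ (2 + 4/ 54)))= -119440384/ 214461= -556.93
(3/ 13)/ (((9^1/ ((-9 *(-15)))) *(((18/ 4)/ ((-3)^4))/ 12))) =9720/ 13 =747.69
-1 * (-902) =902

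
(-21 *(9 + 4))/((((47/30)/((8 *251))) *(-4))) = 4111380/47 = 87476.17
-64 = -64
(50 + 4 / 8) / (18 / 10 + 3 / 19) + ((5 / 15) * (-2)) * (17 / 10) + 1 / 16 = 61311 / 2480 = 24.72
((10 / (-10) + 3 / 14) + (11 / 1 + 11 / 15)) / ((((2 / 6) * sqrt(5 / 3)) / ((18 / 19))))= 1089 * sqrt(15) / 175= 24.10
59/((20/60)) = 177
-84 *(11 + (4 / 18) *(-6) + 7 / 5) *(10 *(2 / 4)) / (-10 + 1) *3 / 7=664 / 3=221.33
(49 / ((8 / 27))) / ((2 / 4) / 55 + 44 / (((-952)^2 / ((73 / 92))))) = 63199410120 / 3488887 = 18114.49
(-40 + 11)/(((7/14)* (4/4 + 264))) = -58/265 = -0.22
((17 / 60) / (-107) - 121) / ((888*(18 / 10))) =-776837 / 10261728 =-0.08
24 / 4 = 6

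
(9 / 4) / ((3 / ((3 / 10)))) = 9 / 40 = 0.22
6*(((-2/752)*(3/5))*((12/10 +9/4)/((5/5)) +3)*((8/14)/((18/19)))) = -2451/65800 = -0.04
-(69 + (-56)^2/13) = -4033/13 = -310.23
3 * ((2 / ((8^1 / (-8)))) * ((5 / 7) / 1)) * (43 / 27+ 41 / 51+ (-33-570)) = 2756770 / 1071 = 2574.01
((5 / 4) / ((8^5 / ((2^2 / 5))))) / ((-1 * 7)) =-1 / 229376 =-0.00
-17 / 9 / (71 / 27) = -51 / 71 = -0.72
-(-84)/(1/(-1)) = -84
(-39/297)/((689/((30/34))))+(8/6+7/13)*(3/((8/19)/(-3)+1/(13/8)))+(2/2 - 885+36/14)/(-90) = 431870267/19980576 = 21.61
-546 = -546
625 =625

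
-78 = -78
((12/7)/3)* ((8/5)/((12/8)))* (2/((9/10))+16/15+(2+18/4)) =28192/4725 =5.97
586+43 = 629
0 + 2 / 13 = 2 / 13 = 0.15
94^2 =8836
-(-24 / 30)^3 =64 / 125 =0.51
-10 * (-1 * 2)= 20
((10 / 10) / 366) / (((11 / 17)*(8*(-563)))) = -17 / 18133104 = -0.00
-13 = -13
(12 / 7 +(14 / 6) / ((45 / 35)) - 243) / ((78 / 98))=-316820 / 1053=-300.87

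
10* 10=100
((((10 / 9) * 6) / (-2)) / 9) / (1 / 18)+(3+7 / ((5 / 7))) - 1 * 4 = 32 / 15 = 2.13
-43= -43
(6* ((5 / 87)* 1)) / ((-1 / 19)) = -190 / 29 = -6.55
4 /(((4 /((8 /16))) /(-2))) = -1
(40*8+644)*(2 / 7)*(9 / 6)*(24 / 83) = 69408 / 581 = 119.46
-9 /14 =-0.64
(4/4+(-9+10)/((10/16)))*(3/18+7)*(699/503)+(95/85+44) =6072209/85510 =71.01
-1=-1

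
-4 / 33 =-0.12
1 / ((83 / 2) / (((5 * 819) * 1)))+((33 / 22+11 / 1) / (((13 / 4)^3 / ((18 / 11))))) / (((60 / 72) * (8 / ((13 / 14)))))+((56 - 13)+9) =162830218 / 1080079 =150.76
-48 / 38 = -24 / 19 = -1.26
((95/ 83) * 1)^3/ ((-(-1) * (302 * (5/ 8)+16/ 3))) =10288500/ 1331691923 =0.01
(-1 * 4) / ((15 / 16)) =-64 / 15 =-4.27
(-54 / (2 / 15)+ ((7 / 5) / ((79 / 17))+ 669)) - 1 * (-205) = 185374 / 395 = 469.30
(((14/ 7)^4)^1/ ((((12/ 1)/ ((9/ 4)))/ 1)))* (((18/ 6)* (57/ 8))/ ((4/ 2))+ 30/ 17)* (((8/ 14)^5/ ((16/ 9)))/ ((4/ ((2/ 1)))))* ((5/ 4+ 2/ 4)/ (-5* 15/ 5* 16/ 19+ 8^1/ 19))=-1737531/ 18939088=-0.09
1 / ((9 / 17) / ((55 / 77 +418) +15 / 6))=100249 / 126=795.63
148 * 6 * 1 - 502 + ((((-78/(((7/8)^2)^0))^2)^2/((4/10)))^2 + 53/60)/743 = 513792889023383933/44580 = 11525188179079.94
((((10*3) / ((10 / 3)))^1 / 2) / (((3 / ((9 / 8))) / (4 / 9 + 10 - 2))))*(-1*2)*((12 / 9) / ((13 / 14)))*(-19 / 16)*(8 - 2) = 7581 / 26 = 291.58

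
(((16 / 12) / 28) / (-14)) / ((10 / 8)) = -2 / 735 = -0.00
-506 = -506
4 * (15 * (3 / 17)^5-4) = -22703132 / 1419857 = -15.99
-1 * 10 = -10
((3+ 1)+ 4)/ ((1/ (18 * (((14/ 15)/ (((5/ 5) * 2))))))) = 336/ 5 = 67.20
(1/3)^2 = 1/9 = 0.11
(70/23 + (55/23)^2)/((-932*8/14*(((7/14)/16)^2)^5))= -2283113904844308480/123257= -18523198721730.27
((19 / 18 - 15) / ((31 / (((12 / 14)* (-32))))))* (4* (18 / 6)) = 32128 / 217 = 148.06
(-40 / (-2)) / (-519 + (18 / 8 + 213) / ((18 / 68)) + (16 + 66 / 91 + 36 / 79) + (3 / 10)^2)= 43134000 / 671677553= 0.06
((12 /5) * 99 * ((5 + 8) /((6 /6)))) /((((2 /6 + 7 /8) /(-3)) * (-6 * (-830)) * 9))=-10296 /60175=-0.17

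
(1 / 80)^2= 1 / 6400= 0.00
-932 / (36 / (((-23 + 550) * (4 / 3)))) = -491164 / 27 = -18191.26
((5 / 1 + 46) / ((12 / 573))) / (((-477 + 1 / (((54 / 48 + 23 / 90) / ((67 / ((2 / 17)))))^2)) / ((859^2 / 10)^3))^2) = 31976123273384089855654155486299081217833496807967 / 2342531784029359585932000000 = 13650240945026735412541.21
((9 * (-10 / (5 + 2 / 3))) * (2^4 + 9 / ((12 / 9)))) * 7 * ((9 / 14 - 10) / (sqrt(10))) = 321867 * sqrt(10) / 136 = 7484.06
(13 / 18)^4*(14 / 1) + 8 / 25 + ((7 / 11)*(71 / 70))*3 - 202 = -2828159671 / 14434200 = -195.93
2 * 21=42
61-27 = 34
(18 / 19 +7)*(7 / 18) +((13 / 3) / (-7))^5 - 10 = -1086412541 / 155195838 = -7.00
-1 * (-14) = 14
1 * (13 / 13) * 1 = 1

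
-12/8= -3/2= -1.50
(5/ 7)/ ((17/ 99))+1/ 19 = 9524/ 2261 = 4.21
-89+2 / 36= -1601 / 18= -88.94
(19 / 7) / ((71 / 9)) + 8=4147 / 497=8.34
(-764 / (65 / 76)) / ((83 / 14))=-812896 / 5395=-150.68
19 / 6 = 3.17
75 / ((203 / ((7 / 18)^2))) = 175 / 3132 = 0.06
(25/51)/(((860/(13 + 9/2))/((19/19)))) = 175/17544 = 0.01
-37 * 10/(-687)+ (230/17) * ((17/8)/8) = 4.13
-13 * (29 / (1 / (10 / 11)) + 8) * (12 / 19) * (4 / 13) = -18144 / 209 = -86.81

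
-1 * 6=-6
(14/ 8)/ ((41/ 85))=595/ 164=3.63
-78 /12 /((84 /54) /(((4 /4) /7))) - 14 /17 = -4733 /3332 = -1.42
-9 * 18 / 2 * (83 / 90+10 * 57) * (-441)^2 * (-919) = 82652245451433 / 10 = 8265224545143.30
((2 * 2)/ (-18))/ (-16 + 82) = -0.00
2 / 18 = 1 / 9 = 0.11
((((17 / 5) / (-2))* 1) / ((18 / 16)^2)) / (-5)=544 / 2025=0.27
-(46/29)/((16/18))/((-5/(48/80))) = 621/2900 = 0.21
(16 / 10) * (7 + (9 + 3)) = 152 / 5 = 30.40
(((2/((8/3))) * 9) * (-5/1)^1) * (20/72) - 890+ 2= -897.38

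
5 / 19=0.26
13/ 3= 4.33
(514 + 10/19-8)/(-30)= -1604/95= -16.88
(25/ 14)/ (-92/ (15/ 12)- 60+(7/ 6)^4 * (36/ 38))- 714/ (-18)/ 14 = 106803461/ 37876398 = 2.82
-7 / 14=-1 / 2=-0.50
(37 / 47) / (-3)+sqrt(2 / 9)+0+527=sqrt(2) / 3+74270 / 141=527.21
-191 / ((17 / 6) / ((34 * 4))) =-9168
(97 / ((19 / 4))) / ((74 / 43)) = 8342 / 703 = 11.87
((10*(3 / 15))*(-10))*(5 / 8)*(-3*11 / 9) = 275 / 6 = 45.83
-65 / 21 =-3.10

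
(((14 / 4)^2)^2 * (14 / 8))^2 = 282475249 / 4096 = 68963.68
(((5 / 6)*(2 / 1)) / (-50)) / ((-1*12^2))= 1 / 4320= 0.00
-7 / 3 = -2.33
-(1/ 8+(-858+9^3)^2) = -133129/ 8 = -16641.12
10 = 10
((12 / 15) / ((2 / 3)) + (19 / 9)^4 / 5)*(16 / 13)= 2714992 / 426465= 6.37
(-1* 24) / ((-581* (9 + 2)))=24 / 6391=0.00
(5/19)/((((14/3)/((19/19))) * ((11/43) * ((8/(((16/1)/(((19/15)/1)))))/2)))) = 19350/27797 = 0.70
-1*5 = -5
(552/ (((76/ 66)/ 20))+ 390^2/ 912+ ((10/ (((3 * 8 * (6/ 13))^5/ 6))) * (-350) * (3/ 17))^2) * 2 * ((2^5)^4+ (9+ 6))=2186014882299039175144444811215/ 106863101641331048448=20456217803.19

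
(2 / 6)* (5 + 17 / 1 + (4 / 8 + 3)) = 17 / 2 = 8.50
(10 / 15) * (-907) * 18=-10884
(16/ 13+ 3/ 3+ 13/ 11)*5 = 2440/ 143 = 17.06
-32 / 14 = -16 / 7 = -2.29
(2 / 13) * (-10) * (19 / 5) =-76 / 13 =-5.85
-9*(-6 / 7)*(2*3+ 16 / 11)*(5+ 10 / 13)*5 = 1660500 / 1001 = 1658.84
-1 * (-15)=15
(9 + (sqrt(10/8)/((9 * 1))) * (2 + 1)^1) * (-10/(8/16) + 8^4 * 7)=14326 * sqrt(5)/3 + 257868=268545.97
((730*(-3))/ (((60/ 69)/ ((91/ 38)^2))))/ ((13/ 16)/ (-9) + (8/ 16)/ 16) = 1501610292/ 6137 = 244681.49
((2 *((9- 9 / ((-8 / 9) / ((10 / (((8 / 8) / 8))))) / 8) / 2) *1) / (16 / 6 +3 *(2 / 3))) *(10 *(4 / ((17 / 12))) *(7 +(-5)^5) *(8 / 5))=-56572992 / 17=-3327823.06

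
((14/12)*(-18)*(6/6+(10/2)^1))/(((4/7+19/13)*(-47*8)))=5733/34780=0.16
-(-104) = 104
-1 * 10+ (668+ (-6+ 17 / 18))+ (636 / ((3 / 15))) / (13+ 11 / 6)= 1389457 / 1602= 867.33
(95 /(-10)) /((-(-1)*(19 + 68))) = -19 /174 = -0.11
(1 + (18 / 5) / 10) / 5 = 34 / 125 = 0.27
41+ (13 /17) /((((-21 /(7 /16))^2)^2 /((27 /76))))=10414718989 /254017536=41.00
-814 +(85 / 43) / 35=-244997 / 301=-813.94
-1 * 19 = -19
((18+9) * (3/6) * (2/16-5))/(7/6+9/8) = -3159/110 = -28.72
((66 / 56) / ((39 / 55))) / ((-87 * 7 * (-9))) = 605 / 1995084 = 0.00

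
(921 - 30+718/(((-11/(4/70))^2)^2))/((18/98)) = 19575849718363/4035425625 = 4851.00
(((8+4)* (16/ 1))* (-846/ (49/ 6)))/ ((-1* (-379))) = -974592/ 18571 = -52.48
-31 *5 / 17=-155 / 17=-9.12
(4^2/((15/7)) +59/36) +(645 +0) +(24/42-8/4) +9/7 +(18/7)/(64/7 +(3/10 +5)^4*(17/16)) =86904861031703/132889013460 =653.97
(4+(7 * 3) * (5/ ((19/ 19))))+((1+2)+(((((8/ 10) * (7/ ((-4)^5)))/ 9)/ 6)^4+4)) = 2647725189114101762401/ 22825217147535360000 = 116.00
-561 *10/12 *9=-4207.50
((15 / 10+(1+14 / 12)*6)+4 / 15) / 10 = 443 / 300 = 1.48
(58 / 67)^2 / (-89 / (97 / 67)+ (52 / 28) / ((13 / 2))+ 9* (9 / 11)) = -12562858 / 902329401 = -0.01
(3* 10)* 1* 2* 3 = 180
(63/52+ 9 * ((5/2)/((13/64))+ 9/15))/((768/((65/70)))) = 10173/71680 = 0.14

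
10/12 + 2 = 17/6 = 2.83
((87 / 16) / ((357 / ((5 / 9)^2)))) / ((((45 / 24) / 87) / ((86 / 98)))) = 180815 / 944622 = 0.19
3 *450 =1350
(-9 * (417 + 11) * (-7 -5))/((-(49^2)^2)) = -46224/5764801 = -0.01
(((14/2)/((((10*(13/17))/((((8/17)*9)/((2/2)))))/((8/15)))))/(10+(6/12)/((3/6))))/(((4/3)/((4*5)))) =2016/715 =2.82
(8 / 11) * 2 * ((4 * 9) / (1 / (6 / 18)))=192 / 11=17.45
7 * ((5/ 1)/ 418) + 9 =9.08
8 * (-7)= -56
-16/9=-1.78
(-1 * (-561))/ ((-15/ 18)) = -3366/ 5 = -673.20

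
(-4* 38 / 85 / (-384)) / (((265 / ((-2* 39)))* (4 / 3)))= -741 / 720800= -0.00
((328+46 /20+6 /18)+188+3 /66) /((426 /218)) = 9328438 /35145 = 265.43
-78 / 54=-1.44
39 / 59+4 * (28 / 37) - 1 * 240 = -515869 / 2183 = -236.31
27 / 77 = 0.35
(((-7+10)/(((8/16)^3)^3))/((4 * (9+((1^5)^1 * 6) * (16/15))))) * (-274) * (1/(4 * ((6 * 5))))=-56.94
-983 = -983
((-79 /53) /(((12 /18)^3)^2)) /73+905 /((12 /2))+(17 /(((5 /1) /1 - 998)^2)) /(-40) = 183854533243621 /1220807545920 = 150.60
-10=-10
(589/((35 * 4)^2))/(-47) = -589/921200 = -0.00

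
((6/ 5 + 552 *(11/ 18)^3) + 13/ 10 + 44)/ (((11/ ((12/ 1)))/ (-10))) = -1676500/ 891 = -1881.59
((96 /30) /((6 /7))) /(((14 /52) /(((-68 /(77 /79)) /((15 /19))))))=-21230144 /17325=-1225.41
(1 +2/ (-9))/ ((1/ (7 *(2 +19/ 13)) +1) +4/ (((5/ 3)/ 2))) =49/ 368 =0.13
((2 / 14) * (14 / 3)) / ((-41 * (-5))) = 2 / 615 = 0.00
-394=-394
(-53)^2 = 2809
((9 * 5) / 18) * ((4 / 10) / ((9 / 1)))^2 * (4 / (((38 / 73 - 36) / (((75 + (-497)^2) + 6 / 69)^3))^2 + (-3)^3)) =-359014004282711165150502421107674429696486528 / 490727267103930823865092996851451940837251181835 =-0.00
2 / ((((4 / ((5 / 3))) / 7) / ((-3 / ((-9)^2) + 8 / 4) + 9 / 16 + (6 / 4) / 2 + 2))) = 79765 / 2592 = 30.77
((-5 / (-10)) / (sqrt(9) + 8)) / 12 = 0.00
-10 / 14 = -5 / 7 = -0.71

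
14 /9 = 1.56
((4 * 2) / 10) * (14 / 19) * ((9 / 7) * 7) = 504 / 95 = 5.31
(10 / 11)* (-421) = -382.73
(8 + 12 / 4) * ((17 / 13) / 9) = 187 / 117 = 1.60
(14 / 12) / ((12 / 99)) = 77 / 8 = 9.62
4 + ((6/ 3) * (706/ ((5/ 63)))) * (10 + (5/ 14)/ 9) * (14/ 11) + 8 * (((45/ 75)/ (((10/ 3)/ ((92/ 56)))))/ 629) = 25024010614/ 110075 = 227336.00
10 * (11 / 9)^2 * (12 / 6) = 2420 / 81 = 29.88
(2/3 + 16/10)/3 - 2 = -1.24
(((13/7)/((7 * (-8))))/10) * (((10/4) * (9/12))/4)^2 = -585/802816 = -0.00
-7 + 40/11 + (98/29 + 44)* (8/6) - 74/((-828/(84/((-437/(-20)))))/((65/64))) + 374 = 33408635065/76950456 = 434.16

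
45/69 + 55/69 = 100/69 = 1.45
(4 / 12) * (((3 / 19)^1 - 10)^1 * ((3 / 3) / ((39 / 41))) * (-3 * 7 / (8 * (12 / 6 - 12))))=-53669 / 59280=-0.91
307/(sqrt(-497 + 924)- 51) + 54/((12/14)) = 121305/2174- 307*sqrt(427)/2174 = 52.88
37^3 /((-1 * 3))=-50653 /3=-16884.33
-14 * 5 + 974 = 904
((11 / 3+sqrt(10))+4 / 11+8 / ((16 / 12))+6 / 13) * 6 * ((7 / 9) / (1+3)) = 7 * sqrt(10) / 6+31507 / 2574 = 15.93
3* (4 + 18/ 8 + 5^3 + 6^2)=2007/ 4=501.75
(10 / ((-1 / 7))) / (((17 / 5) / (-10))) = 3500 / 17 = 205.88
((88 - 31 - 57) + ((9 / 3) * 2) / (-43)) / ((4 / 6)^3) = -81 / 172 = -0.47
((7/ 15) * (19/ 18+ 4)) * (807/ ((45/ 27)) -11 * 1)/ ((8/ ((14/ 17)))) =5274997/ 45900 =114.92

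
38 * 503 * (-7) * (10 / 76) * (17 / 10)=-59857 / 2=-29928.50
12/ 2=6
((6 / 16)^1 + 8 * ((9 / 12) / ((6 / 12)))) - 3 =75 / 8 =9.38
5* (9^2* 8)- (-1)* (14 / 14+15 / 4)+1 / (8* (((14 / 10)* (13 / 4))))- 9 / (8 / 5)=3239.15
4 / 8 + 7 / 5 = 1.90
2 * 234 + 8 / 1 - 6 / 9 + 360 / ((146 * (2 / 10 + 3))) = 417067 / 876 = 476.10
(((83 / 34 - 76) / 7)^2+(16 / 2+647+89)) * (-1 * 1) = -48398137 / 56644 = -854.43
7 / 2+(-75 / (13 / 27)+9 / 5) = -19561 / 130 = -150.47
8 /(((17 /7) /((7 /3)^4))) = 134456 /1377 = 97.64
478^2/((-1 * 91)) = -228484/91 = -2510.81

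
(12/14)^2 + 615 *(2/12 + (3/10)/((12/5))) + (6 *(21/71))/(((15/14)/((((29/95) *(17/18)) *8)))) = 7294771229/39660600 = 183.93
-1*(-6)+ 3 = 9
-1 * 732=-732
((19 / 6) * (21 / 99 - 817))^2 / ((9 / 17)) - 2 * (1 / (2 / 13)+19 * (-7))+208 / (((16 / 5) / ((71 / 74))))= 82486929574435 / 6527466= 12636899.15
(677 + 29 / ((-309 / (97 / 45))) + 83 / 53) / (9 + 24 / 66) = 5499233641 / 75907395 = 72.45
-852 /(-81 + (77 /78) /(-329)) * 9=28110888 /296957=94.66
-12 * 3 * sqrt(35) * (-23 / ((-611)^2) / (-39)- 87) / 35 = 3040027512 * sqrt(35) / 33972211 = 529.40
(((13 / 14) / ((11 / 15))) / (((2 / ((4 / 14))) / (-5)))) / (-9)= 325 / 3234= 0.10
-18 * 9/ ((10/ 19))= -1539/ 5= -307.80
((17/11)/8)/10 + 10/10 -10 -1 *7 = -14063/880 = -15.98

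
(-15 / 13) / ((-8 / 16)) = 30 / 13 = 2.31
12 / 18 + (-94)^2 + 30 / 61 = 1617200 / 183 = 8837.16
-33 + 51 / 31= -972 / 31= -31.35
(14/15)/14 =1/15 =0.07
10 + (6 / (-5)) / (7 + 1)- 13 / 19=9.17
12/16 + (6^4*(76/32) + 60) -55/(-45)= 113039/36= 3139.97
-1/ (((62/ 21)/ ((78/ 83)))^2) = -670761/ 6620329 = -0.10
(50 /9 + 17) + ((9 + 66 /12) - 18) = 343 /18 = 19.06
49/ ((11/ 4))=196/ 11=17.82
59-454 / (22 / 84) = -18419 / 11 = -1674.45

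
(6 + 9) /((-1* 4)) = -15 /4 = -3.75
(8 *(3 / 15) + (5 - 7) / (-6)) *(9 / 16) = 87 / 80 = 1.09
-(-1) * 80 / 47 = 80 / 47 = 1.70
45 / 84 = 15 / 28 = 0.54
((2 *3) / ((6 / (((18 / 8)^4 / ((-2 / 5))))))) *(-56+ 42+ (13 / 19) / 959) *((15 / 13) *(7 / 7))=125518983075 / 121278976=1034.96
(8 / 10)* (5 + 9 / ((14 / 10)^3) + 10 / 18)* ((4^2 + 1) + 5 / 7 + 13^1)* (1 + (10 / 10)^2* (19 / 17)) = 18765200 / 40817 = 459.74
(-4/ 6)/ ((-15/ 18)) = 4/ 5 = 0.80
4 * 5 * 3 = 60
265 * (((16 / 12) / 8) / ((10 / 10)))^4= 265 / 1296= 0.20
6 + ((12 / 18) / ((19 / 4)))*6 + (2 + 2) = 206 / 19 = 10.84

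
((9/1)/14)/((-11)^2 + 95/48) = 216/41321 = 0.01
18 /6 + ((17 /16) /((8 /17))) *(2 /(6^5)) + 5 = 3981601 /497664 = 8.00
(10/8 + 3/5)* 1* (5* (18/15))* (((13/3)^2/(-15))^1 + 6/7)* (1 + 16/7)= -317423/22050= -14.40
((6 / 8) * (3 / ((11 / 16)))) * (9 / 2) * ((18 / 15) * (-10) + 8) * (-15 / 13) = 9720 / 143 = 67.97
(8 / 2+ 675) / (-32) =-679 / 32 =-21.22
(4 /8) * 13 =13 /2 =6.50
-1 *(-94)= 94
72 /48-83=-163 /2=-81.50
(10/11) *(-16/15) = -32/33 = -0.97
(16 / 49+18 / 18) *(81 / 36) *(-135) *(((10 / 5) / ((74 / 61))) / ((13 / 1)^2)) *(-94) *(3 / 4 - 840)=-310094.58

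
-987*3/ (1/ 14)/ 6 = -6909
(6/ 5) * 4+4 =44/ 5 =8.80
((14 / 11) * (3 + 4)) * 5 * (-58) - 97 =-2680.64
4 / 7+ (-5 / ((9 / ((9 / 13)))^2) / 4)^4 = 0.57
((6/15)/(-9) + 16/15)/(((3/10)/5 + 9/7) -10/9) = 3220/739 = 4.36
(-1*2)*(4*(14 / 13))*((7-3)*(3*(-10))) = 13440 / 13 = 1033.85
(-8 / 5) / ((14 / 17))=-68 / 35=-1.94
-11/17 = -0.65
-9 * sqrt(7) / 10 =-2.38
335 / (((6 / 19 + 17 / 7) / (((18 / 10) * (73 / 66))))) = 26733 / 110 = 243.03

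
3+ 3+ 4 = 10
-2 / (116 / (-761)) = 761 / 58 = 13.12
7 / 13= 0.54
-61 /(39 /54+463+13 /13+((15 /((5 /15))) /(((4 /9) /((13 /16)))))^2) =-2248704 /266613545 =-0.01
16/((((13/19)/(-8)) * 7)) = -2432/91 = -26.73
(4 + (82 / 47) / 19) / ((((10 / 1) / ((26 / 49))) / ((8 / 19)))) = 54288 / 593845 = 0.09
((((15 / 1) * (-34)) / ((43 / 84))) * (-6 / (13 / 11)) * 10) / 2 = 14137200 / 559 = 25290.16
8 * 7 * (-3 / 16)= -21 / 2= -10.50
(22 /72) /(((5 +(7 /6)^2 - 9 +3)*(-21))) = -11 /273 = -0.04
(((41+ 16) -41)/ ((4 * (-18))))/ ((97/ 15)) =-10/ 291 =-0.03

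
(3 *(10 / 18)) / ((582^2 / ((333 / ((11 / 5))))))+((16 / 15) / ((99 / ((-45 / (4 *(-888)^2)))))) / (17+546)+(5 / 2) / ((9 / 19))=181904785622531 / 34461306901296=5.28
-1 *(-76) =76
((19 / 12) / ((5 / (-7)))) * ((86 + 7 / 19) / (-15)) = 3829 / 300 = 12.76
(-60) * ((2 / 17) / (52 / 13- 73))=0.10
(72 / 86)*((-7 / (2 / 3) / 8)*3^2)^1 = -1701 / 172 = -9.89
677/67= 10.10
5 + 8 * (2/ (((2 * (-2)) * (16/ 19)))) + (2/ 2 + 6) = 29/ 4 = 7.25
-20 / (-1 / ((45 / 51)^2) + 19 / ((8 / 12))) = -9000 / 12247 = -0.73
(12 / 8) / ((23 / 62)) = 93 / 23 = 4.04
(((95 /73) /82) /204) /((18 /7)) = 665 /21980592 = 0.00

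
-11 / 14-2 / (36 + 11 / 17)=-1047 / 1246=-0.84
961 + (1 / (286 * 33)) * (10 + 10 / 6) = 27209789 / 28314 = 961.00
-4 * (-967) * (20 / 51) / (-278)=-38680 / 7089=-5.46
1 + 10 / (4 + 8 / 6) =23 / 8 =2.88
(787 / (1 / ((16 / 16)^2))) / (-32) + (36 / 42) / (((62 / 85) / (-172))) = -1574299 / 6944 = -226.71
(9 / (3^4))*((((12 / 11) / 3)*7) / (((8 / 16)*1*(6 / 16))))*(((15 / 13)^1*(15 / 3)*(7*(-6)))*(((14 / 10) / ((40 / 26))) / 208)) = -686 / 429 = -1.60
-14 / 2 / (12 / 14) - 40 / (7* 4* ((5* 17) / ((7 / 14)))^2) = -247819 / 30345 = -8.17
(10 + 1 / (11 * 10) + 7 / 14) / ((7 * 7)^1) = 578 / 2695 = 0.21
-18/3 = -6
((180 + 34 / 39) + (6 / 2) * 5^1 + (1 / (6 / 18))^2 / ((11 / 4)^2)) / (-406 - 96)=-929935 / 2368938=-0.39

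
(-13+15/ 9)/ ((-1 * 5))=34/ 15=2.27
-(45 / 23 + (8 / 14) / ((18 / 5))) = -2.12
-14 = -14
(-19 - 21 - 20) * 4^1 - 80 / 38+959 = 13621 / 19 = 716.89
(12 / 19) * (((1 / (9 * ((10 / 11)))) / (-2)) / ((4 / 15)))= -11 / 76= -0.14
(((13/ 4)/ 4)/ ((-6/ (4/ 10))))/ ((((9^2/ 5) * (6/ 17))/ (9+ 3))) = -221/ 1944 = -0.11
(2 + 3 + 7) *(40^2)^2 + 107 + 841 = 30720948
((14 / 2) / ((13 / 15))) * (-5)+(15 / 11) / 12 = -23035 / 572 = -40.27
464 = 464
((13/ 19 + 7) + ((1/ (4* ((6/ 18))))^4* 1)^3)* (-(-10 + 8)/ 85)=491914183/ 2709520384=0.18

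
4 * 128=512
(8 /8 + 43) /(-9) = -44 /9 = -4.89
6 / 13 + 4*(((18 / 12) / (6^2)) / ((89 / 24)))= 586 / 1157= 0.51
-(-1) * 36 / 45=4 / 5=0.80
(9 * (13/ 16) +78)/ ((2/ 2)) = 1365/ 16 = 85.31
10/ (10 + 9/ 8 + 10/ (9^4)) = 524880/ 584009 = 0.90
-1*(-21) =21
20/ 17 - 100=-98.82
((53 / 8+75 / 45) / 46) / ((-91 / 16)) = -199 / 6279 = -0.03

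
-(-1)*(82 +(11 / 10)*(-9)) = 72.10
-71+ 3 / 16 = -1133 / 16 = -70.81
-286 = -286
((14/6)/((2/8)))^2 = 784/9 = 87.11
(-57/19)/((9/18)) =-6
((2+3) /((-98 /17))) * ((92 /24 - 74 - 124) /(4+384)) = 99025 /228144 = 0.43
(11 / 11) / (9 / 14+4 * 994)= 14 / 55673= 0.00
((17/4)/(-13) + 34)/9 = 3.74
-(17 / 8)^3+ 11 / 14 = -31575 / 3584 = -8.81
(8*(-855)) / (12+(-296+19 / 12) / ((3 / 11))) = 6.41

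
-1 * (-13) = 13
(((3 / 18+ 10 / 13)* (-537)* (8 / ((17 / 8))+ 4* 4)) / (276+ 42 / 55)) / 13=-20123180 / 7288801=-2.76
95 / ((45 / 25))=475 / 9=52.78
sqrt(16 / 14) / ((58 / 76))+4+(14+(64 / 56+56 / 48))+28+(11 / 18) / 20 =76*sqrt(14) / 203+121817 / 2520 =49.74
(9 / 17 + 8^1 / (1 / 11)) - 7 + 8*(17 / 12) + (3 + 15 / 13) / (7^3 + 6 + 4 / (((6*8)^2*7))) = 86647685120 / 932953047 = 92.87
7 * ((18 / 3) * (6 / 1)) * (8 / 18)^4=7168 / 729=9.83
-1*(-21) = 21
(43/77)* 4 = 2.23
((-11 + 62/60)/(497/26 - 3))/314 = -3887/1973490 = -0.00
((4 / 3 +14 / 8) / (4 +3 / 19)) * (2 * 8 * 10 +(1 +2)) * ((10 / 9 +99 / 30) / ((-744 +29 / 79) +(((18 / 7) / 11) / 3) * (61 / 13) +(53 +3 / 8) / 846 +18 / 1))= -0.74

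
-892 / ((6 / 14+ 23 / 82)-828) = 1.08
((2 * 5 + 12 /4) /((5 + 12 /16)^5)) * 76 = 1011712 /6436343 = 0.16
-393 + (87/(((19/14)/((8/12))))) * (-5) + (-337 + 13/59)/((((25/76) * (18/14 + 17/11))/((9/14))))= -512677471/610945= -839.15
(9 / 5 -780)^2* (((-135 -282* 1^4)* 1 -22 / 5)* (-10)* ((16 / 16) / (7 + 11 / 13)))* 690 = 19076038101666 / 85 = 224423977666.66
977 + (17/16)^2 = 250401/256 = 978.13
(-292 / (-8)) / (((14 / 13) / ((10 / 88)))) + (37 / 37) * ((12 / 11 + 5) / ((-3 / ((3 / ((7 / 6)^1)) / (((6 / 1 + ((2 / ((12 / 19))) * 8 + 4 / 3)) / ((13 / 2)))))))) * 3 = 44369 / 60368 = 0.73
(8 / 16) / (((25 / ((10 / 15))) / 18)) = 6 / 25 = 0.24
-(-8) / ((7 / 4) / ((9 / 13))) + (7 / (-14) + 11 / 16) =4881 / 1456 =3.35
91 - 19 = 72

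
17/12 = 1.42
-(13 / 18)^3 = -2197 / 5832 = -0.38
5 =5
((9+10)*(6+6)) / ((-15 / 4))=-304 / 5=-60.80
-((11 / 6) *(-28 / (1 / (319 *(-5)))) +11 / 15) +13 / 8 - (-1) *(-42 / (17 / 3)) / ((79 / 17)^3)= -1614719465769 / 19721560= -81875.85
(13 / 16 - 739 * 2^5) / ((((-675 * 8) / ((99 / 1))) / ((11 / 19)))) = 9156191 / 36480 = 250.99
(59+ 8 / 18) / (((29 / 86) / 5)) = 881.42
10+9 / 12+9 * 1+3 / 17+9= 1967 / 68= 28.93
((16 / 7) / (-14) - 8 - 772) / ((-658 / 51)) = 60.47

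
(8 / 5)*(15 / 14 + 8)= 508 / 35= 14.51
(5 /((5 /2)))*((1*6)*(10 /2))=60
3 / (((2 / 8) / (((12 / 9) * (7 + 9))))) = 256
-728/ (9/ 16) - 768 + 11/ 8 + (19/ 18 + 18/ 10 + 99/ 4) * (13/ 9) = -2020.97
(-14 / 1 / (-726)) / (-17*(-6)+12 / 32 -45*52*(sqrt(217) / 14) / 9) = -4480*sqrt(217) / 805141623 -8232 / 268380541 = -0.00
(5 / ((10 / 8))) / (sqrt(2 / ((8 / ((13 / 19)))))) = 8 * sqrt(247) / 13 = 9.67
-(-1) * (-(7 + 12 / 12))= -8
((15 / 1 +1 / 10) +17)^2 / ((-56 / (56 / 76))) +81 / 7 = -1.99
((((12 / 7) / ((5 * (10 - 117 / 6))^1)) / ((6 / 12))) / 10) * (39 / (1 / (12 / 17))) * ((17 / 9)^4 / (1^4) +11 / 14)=-51644944 / 19229805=-2.69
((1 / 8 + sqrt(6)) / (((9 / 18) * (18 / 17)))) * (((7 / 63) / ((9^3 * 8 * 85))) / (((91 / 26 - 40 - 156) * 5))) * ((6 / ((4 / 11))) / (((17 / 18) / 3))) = -sqrt(6) / 43375500 - 1 / 347004000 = -0.00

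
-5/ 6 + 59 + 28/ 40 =883/ 15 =58.87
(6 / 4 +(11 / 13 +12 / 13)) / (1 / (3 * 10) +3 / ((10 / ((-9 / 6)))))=-7.85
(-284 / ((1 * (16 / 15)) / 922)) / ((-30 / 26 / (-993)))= -211262239.50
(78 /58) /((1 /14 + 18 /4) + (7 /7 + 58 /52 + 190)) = 0.01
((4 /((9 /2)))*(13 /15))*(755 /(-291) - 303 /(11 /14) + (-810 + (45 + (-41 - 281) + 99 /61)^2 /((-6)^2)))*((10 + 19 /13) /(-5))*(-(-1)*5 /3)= -38684567155712 /14471769015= -2673.11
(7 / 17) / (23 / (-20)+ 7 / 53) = -7420 / 18343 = -0.40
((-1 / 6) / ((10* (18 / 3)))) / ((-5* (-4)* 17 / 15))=-0.00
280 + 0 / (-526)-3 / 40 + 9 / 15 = 11221 / 40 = 280.52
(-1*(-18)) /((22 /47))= 423 /11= 38.45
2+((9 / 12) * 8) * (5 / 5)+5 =13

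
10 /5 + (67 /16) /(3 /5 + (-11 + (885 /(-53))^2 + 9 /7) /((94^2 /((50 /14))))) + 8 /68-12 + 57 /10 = 2528927462009 /1465411221020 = 1.73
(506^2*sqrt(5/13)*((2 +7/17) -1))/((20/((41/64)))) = 7873107*sqrt(65)/8840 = 7180.43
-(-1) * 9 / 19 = 9 / 19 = 0.47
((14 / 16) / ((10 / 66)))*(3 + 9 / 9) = 231 / 10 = 23.10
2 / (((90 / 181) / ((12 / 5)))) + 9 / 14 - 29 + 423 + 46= 472811 / 1050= 450.30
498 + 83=581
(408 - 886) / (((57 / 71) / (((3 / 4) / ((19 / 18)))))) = -152721 / 361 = -423.05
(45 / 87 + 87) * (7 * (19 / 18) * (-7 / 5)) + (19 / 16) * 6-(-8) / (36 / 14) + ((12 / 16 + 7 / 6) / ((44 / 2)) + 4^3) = -11928919 / 14355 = -830.99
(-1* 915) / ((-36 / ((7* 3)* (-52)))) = -27755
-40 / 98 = -20 / 49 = -0.41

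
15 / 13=1.15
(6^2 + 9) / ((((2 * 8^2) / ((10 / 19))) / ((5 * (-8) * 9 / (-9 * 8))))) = 1125 / 1216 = 0.93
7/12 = 0.58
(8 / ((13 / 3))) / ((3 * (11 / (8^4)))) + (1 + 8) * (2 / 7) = 231950 / 1001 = 231.72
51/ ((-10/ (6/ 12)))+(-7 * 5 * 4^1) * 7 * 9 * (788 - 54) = -129477651/ 20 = -6473882.55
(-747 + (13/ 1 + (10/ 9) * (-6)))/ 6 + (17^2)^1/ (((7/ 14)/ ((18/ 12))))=6692/ 9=743.56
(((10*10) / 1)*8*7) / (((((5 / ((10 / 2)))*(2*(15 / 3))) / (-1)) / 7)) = -3920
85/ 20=17/ 4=4.25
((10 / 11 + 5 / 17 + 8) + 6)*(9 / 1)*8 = 204696 / 187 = 1094.63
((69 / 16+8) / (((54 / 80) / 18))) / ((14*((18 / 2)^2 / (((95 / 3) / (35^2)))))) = 3743 / 500094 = 0.01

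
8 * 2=16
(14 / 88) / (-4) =-0.04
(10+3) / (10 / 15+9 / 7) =6.66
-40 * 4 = -160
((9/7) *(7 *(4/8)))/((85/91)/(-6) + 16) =2457/8651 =0.28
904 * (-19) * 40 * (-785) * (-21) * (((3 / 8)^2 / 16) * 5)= -7963491375 / 16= -497718210.94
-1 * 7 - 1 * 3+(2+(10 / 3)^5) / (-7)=-117496 / 1701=-69.07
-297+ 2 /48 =-7127 /24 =-296.96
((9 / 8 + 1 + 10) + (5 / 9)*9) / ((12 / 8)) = 137 / 12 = 11.42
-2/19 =-0.11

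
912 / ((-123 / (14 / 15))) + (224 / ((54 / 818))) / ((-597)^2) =-13633109056 / 1972723815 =-6.91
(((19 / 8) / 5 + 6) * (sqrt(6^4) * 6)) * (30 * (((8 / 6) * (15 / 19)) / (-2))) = -419580 / 19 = -22083.16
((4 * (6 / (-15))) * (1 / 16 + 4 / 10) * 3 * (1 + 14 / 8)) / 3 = -407 / 200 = -2.04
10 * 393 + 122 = 4052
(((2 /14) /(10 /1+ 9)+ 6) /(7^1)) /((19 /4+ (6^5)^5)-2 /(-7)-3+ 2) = 3196 /105874392623458207939253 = 0.00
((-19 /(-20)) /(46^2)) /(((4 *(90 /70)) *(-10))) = -133 /15235200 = -0.00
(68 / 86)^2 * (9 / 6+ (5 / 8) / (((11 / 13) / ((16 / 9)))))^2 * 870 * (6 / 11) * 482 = 25065897817160 / 22149171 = 1131685.60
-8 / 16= -1 / 2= -0.50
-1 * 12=-12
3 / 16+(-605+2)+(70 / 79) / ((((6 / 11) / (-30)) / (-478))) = 28682845 / 1264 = 22692.12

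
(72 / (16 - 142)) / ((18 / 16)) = -32 / 63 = -0.51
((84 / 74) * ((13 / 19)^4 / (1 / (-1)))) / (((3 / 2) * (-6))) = 0.03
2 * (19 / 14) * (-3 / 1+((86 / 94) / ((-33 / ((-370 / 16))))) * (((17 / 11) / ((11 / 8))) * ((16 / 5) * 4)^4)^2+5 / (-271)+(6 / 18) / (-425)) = 1584093424.22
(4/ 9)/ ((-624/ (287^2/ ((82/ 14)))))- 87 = -136211/ 1404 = -97.02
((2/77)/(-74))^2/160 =1/1298688160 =0.00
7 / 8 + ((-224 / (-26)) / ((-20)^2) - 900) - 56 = -2483269 / 2600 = -955.10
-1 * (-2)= 2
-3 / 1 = -3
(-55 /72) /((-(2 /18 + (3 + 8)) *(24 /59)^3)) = 2259169 /2211840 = 1.02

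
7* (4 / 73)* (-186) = -5208 / 73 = -71.34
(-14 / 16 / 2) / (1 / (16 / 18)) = -7 / 18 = -0.39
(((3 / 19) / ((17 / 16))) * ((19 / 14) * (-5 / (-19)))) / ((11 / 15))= 1800 / 24871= 0.07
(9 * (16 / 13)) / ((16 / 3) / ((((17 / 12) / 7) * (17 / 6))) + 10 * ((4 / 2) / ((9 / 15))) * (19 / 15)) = 0.21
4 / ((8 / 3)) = 3 / 2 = 1.50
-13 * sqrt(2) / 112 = -0.16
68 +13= 81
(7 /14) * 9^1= 9 /2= 4.50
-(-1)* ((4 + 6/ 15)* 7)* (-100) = -3080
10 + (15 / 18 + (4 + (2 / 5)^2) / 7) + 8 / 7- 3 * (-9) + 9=50999 / 1050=48.57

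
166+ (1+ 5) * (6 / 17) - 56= 1906 / 17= 112.12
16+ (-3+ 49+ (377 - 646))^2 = 49745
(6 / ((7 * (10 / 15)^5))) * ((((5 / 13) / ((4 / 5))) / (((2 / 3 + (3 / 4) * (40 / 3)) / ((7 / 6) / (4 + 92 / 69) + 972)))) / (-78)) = -566997975 / 155058176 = -3.66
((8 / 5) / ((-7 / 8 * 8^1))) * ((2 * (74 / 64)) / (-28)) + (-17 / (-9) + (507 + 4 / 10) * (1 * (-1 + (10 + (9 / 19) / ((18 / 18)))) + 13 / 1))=3822518279 / 335160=11405.06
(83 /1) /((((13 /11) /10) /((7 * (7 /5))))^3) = 103976303816 /2197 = 47326492.41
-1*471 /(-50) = 471 /50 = 9.42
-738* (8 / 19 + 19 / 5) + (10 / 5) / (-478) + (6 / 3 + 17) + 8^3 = -58672922 / 22705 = -2584.14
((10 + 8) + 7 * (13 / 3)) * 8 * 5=5800 / 3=1933.33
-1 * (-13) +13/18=247/18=13.72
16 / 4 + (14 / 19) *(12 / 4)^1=118 / 19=6.21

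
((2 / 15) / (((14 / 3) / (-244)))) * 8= -1952 / 35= -55.77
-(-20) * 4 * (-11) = -880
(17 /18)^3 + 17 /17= 10745 /5832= 1.84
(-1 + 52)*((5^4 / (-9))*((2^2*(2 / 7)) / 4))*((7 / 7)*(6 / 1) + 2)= -170000 / 21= -8095.24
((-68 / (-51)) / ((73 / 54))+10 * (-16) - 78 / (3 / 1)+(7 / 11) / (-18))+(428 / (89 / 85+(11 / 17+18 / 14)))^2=103217633712181 / 5048507574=20445.18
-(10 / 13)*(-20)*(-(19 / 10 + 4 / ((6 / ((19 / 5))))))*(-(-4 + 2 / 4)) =-238.72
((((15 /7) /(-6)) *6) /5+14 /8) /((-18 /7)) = -37 /72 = -0.51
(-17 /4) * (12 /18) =-17 /6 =-2.83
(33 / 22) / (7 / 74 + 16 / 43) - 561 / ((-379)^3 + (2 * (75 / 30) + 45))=86614141094 / 26947745055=3.21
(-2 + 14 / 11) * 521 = -4168 / 11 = -378.91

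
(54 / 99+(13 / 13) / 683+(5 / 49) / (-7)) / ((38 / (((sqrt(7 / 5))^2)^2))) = 685911 / 24980725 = 0.03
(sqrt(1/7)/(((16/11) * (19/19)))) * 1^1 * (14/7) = 11 * sqrt(7)/56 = 0.52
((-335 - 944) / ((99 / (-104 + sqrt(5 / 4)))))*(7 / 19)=931112 / 1881 - 8953*sqrt(5) / 3762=489.69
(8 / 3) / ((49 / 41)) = 328 / 147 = 2.23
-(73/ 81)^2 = -5329/ 6561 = -0.81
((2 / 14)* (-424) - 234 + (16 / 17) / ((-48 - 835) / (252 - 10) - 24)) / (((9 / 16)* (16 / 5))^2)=-5864335450 / 64494549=-90.93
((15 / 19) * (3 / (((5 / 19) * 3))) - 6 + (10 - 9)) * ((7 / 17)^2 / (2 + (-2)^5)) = 49 / 4335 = 0.01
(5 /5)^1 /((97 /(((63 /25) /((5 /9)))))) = 567 /12125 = 0.05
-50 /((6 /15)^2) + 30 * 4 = -385 /2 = -192.50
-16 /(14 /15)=-120 /7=-17.14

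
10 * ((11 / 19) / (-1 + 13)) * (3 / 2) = 55 / 76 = 0.72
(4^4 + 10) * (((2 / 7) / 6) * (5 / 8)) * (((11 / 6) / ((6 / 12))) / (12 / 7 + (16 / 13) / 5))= 475475 / 32112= 14.81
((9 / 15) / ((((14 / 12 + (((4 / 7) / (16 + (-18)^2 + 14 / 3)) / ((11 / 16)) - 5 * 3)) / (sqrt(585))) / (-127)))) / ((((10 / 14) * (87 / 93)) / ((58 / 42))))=2821104594 * sqrt(65) / 82589275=275.39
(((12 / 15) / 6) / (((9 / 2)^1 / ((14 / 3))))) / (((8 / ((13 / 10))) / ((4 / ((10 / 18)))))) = 182 / 1125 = 0.16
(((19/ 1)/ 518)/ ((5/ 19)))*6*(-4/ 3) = -1444/ 1295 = -1.12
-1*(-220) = 220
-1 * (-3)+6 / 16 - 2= 11 / 8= 1.38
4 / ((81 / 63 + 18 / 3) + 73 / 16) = 0.34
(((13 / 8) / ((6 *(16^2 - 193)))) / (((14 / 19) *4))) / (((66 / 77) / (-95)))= -23465 / 145152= -0.16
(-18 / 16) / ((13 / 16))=-1.38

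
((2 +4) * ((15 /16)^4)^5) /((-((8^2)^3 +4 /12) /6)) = -0.00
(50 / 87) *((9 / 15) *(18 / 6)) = 30 / 29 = 1.03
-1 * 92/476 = -23/119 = -0.19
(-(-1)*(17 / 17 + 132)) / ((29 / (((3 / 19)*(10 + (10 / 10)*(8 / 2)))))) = 294 / 29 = 10.14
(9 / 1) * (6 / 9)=6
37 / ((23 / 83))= 3071 / 23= 133.52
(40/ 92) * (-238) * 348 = -828240/ 23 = -36010.43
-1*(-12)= 12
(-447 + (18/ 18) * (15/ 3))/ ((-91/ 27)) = 918/ 7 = 131.14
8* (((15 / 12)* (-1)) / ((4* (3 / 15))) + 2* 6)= 167 / 2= 83.50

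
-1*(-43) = 43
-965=-965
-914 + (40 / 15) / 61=-167254 / 183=-913.96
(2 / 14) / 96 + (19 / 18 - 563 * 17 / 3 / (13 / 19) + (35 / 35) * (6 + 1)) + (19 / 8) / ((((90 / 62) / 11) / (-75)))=-157366709 / 26208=-6004.53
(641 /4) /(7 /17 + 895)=10897 /60888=0.18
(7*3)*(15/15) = 21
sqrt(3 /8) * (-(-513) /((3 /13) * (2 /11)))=24453 * sqrt(6) /8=7487.17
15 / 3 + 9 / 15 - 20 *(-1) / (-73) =1944 / 365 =5.33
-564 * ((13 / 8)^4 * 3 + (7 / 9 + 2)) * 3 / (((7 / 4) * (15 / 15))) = -41056709 / 1792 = -22911.11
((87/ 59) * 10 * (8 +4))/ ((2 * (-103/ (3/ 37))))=-15660/ 224849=-0.07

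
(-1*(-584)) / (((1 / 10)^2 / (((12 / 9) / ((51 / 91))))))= 21257600 / 153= 138938.56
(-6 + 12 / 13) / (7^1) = -66 / 91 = -0.73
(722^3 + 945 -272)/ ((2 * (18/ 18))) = 376367721/ 2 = 188183860.50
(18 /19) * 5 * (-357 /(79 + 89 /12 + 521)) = -385560 /138491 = -2.78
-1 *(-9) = 9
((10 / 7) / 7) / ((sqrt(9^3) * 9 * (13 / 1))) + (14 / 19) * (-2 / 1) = -4333958 / 2941029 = -1.47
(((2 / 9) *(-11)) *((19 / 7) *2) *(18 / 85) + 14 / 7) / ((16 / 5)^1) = -241 / 952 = -0.25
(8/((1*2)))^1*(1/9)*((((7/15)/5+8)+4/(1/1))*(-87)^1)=-105212/225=-467.61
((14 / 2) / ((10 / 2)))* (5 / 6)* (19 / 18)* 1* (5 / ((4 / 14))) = 21.55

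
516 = 516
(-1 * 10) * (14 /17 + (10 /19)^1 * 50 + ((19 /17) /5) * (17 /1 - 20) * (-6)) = -100656 /323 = -311.63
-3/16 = -0.19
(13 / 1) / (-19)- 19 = -374 / 19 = -19.68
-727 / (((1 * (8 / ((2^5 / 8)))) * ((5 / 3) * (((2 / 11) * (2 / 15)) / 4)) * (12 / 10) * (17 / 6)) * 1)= -359865 / 34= -10584.26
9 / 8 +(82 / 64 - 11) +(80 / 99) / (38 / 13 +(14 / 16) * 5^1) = -20397535 / 2404512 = -8.48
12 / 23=0.52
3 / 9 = 1 / 3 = 0.33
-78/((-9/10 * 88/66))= 65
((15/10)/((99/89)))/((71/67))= 5963/4686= 1.27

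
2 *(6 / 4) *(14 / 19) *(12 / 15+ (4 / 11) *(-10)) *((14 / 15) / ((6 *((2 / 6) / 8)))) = -122304 / 5225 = -23.41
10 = 10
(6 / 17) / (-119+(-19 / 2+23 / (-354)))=-531 / 193426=-0.00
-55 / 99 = -0.56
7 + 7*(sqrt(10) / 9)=7*sqrt(10) / 9 + 7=9.46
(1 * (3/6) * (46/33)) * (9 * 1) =69/11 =6.27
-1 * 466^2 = -217156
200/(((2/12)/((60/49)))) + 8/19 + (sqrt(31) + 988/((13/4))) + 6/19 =sqrt(31) + 1651710/931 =1779.69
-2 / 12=-1 / 6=-0.17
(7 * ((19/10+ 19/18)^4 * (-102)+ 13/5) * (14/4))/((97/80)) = -4168947690488/26517375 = -157215.70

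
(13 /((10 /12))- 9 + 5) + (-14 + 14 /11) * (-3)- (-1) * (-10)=39.78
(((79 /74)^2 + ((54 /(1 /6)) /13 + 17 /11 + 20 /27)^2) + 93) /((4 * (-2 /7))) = -476847157544023 /653059918368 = -730.17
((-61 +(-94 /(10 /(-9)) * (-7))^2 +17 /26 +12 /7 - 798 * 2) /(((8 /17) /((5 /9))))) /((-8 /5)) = -8999574733 /34944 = -257542.78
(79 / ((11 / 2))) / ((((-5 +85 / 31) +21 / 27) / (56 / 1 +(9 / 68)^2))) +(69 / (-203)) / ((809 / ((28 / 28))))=-19134705927171 / 35202948968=-543.55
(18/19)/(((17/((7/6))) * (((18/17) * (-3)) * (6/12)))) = -7/171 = -0.04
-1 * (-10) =10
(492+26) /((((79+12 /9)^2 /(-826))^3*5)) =-212812645257072 /979652970727205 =-0.22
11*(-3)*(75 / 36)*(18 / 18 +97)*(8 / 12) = -4491.67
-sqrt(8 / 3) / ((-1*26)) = sqrt(6) / 39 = 0.06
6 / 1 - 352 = -346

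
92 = 92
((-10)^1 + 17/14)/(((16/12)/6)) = -1107/28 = -39.54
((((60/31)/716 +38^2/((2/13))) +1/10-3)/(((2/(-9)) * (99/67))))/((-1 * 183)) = 11628260241/74467580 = 156.15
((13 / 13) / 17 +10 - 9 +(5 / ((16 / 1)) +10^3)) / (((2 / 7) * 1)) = 1906611 / 544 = 3504.80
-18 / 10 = -9 / 5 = -1.80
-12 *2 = -24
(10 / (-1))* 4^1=-40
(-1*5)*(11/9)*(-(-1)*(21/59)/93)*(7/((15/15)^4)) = -2695/16461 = -0.16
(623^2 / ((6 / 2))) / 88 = 388129 / 264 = 1470.19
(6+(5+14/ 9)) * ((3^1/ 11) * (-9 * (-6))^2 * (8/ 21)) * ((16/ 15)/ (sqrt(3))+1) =520704 * sqrt(3)/ 385+292896/ 77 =6146.40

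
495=495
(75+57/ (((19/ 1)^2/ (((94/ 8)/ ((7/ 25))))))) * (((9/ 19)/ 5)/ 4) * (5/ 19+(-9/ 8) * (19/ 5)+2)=-3.89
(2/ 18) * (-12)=-4/ 3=-1.33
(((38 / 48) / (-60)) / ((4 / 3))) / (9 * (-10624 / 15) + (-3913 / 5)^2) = -95 / 5818448256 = -0.00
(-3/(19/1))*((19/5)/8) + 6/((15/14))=5.52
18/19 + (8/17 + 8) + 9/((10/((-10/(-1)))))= 5949/323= 18.42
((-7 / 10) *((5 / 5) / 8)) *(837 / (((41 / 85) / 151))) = -22926.91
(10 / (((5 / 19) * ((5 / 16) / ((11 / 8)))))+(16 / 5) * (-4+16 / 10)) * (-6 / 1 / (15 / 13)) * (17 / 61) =-1762696 / 7625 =-231.17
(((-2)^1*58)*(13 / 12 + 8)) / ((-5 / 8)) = 25288 / 15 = 1685.87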